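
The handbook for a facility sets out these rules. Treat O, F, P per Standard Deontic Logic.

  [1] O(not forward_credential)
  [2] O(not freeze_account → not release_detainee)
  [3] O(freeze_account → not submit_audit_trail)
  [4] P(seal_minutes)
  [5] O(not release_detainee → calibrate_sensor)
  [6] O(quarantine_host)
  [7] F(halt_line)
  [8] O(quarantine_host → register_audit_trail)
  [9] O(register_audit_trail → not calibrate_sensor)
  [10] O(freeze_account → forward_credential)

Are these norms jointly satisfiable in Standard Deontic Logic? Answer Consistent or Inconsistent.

Premise 1 states O(not forward_credential) outright.
Premise 10, O(freeze_account → forward_credential), contraposes to O(not forward_credential → not freeze_account); with O(not forward_credential) we get O(not freeze_account).
Applying K to premise 2 (O(not freeze_account → not release_detainee)) and O(not freeze_account) yields O(not release_detainee).
With premise 5, O(not release_detainee → calibrate_sensor), the K-axiom yields O(calibrate_sensor).
Premise 9, O(register_audit_trail → not calibrate_sensor), contraposes to O(calibrate_sensor → not register_audit_trail); with O(calibrate_sensor) we get O(not register_audit_trail).
The contrapositive of premise 8 (O(quarantine_host → register_audit_trail)) is O(not register_audit_trail → not quarantine_host), and O(not register_audit_trail) is already established, so O(not quarantine_host).
However, premise 6 gives O(quarantine_host).
We now have both O(not quarantine_host) and O(quarantine_host) — quarantine_host is simultaneously obligatory and forbidden, violating the D-axiom.

Inconsistent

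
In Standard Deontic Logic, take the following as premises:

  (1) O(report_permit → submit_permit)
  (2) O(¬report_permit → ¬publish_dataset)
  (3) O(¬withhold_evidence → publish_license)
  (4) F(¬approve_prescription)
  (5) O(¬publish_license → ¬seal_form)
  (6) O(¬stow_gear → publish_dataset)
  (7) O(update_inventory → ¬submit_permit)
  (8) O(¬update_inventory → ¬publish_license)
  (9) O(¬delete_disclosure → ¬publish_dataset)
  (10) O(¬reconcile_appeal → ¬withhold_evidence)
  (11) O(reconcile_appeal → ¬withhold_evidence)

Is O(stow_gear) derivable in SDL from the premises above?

Premises 11 and 10 cover both cases: O(reconcile_appeal → ¬withhold_evidence) and O(¬reconcile_appeal → ¬withhold_evidence). Since reconcile_appeal ∨ ¬reconcile_appeal is a tautology, O(¬withhold_evidence) follows.
With premise 3, O(¬withhold_evidence → publish_license), the K-axiom yields O(publish_license).
Premise 8 is O(¬update_inventory → ¬publish_license); contrapositively O(publish_license → update_inventory). Since O(publish_license) holds, K gives O(update_inventory).
Premise 7 is O(update_inventory → ¬submit_permit); since O(update_inventory), deontic closure gives O(¬submit_permit).
Premise 1, O(report_permit → submit_permit), contraposes to O(¬submit_permit → ¬report_permit); with O(¬submit_permit) we get O(¬report_permit).
Applying K to premise 2 (O(¬report_permit → ¬publish_dataset)) and O(¬report_permit) yields O(¬publish_dataset).
Premise 6 is O(¬stow_gear → publish_dataset); contrapositively O(¬publish_dataset → stow_gear). Since O(¬publish_dataset) holds, K gives O(stow_gear).
Premises 4, 5, 9 do not contribute to this derivation.
So O(stow_gear) follows.

Yes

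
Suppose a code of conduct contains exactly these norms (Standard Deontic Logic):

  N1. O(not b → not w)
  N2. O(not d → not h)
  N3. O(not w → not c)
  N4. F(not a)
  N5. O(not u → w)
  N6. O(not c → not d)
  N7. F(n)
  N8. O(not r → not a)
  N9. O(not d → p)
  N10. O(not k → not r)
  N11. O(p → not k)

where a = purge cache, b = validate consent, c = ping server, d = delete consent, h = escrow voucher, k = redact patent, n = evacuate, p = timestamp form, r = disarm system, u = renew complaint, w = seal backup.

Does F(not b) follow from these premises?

Premise 4, F(not a), is equivalent to O(a).
Premise 8, O(not r → not a), contraposes to O(a → r); with O(a) we get O(r).
Premise 10 is O(not k → not r); contrapositively O(r → k). Since O(r) holds, K gives O(k).
Premise 11 is O(p → not k); contrapositively O(k → not p). Since O(k) holds, K gives O(not p).
Premise 9 is O(not d → p); contrapositively O(not p → d). Since O(not p) holds, K gives O(d).
Premise 6, O(not c → not d), contraposes to O(d → c); with O(d) we get O(c).
Premise 3, O(not w → not c), contraposes to O(c → w); with O(c) we get O(w).
Premise 1 is O(not b → not w); contrapositively O(w → b). Since O(w) holds, K gives O(b).
Premises 2, 5, 7 do not contribute to this derivation.
So O(b) holds, i.e. F(not b). The claim follows.

Yes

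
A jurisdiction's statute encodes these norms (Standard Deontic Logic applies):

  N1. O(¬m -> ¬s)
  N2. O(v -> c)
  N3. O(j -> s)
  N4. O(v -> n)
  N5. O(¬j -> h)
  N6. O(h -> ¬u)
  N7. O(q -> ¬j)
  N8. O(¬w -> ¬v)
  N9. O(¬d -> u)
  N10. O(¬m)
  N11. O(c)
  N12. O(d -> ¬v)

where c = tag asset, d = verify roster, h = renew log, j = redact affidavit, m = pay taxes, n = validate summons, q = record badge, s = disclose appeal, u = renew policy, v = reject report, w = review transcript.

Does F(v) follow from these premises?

Yes

From premise 10 we have O(¬m).
With premise 1, O(¬m -> ¬s), the K-axiom yields O(¬s).
The contrapositive of premise 3 (O(j -> s)) is O(¬s -> ¬j), and O(¬s) is already established, so O(¬j).
Premise 5 is O(¬j -> h); since O(¬j), deontic closure gives O(h).
With premise 6, O(h -> ¬u), the K-axiom yields O(¬u).
Premise 9, O(¬d -> u), contraposes to O(¬u -> d); with O(¬u) we get O(d).
From O(d) and premise 12, O(d -> ¬v), we obtain O(¬v).
Premises 2, 4, 7, 8, 11 do not contribute to this derivation.
So O(¬v) holds, i.e. F(v). The claim follows.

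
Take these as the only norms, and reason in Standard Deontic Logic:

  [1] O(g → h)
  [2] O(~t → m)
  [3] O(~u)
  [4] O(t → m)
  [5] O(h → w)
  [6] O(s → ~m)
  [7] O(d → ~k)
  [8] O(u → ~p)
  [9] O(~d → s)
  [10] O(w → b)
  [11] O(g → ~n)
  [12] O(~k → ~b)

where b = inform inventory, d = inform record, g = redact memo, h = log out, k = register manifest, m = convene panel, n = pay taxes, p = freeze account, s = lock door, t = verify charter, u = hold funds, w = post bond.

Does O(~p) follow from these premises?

Premise 8 is O(u → ~p), but O(u) is not derivable from the premises, so it does not yield O(~p).
No other premise forces O(~p). An ideal world satisfying every premise can still have ~p false, so O(~p) is not derivable.

No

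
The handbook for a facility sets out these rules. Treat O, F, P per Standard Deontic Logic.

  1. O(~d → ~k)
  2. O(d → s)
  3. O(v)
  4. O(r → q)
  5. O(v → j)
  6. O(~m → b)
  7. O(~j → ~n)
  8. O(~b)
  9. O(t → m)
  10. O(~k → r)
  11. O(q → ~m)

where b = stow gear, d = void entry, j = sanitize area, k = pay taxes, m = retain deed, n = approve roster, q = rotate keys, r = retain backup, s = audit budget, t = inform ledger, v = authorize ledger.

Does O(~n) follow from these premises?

No

Premise 7 is O(~j → ~n), but O(~j) is not derivable from the premises, so it does not yield O(~n).
No other premise forces O(~n). An ideal world satisfying every premise can still have ~n false, so O(~n) is not derivable.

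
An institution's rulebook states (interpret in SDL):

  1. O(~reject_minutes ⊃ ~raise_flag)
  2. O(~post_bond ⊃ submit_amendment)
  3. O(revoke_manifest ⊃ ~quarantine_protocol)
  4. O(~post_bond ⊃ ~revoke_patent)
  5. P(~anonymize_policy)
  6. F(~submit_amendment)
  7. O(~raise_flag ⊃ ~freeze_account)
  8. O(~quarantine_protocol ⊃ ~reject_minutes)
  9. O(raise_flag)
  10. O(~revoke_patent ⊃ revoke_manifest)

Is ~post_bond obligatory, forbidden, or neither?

Premise 9 states O(raise_flag) outright.
The contrapositive of premise 1 (O(~reject_minutes ⊃ ~raise_flag)) is O(raise_flag ⊃ reject_minutes), and O(raise_flag) is already established, so O(reject_minutes).
Premise 8, O(~quarantine_protocol ⊃ ~reject_minutes), contraposes to O(reject_minutes ⊃ quarantine_protocol); with O(reject_minutes) we get O(quarantine_protocol).
Premise 3, O(revoke_manifest ⊃ ~quarantine_protocol), contraposes to O(quarantine_protocol ⊃ ~revoke_manifest); with O(quarantine_protocol) we get O(~revoke_manifest).
The contrapositive of premise 10 (O(~revoke_patent ⊃ revoke_manifest)) is O(~revoke_manifest ⊃ revoke_patent), and O(~revoke_manifest) is already established, so O(revoke_patent).
Premise 4 is O(~post_bond ⊃ ~revoke_patent); contrapositively O(revoke_patent ⊃ post_bond). Since O(revoke_patent) holds, K gives O(post_bond).
Premises 2, 5, 6, 7 do not contribute to this derivation.
Thus O(post_bond), which is F(~post_bond): ~post_bond is forbidden.

Forbidden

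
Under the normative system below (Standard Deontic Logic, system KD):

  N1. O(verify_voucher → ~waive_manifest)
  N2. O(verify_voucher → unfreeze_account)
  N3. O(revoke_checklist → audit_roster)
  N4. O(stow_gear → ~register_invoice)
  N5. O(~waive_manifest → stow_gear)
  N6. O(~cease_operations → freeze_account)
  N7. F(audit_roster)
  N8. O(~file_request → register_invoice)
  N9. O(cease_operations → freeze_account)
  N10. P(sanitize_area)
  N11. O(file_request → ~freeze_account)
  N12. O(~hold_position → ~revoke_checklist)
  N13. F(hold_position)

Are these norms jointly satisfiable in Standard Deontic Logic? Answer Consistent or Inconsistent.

Premise 3 is O(revoke_checklist → audit_roster), but O(revoke_checklist) is not derivable from the premises, so it does not yield O(audit_roster).
So O(audit_roster) is not derivable, and the apparent clash with O(~audit_roster) does not arise.
A world satisfying every obligation exists (e.g. audit_roster=false, cease_operations=false, file_request=false, freeze_account=true, hold_position=false, register_invoice=true, revoke_checklist=false, sanitize_area=false, stow_gear=false, unfreeze_account=false, verify_voucher=false, waive_manifest=true); no atom is both obligatory and forbidden, so the set is consistent.

Consistent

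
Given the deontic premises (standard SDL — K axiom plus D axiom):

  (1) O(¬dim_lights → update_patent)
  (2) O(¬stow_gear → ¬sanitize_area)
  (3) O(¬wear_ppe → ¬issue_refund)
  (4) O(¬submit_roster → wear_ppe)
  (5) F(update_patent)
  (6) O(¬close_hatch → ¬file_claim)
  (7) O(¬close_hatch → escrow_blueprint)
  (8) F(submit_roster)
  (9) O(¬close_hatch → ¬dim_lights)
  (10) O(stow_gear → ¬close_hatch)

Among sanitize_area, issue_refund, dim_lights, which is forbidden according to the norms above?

Premise 5, F(update_patent), is equivalent to O(¬update_patent).
The contrapositive of premise 1 (O(¬dim_lights → update_patent)) is O(¬update_patent → dim_lights), and O(¬update_patent) is already established, so O(dim_lights).
Premise 9, O(¬close_hatch → ¬dim_lights), contraposes to O(dim_lights → close_hatch); with O(dim_lights) we get O(close_hatch).
Premise 10 is O(stow_gear → ¬close_hatch); contrapositively O(close_hatch → ¬stow_gear). Since O(close_hatch) holds, K gives O(¬stow_gear).
Applying K to premise 2 (O(¬stow_gear → ¬sanitize_area)) and O(¬stow_gear) yields O(¬sanitize_area).
So O(¬sanitize_area) holds, i.e. sanitize_area is forbidden. None of the other listed options is forbidden under the premises.

sanitize_area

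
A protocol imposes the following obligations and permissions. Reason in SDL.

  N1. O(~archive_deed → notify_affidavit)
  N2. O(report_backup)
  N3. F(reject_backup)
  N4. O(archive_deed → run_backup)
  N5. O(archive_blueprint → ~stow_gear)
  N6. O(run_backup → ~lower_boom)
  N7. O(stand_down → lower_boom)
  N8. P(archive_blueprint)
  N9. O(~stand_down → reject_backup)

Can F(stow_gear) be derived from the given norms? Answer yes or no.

No

Premise 5 is O(archive_blueprint → ~stow_gear), but O(archive_blueprint) is not derivable from the premises (the permission P(archive_blueprint) asserts only ~O(~archive_blueprint), not O(archive_blueprint)), so it does not yield O(~stow_gear).
No other premise forces O(~stow_gear). An ideal world satisfying every premise can still have stow_gear true, so F(stow_gear) is not derivable.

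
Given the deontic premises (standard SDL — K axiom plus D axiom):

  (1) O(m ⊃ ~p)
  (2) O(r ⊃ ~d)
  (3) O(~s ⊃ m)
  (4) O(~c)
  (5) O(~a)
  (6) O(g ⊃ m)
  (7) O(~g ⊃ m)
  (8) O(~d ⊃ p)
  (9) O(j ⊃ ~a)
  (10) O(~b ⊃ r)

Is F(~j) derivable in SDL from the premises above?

Premise 9 is O(j ⊃ ~a); even if O(~a) held, inferring O(j) would be affirming the consequent — invalid.
No other premise forces O(j). An ideal world satisfying every premise can still have ~j true, so F(~j) is not derivable.

No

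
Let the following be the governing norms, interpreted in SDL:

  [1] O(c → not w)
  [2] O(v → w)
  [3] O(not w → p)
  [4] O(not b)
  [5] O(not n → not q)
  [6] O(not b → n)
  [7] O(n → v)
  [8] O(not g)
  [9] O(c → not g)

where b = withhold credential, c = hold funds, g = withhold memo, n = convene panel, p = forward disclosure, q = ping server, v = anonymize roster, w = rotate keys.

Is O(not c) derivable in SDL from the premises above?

Yes

Premise 4 states O(not b) outright.
With premise 6, O(not b → n), the K-axiom yields O(n).
With premise 7, O(n → v), the K-axiom yields O(v).
Applying K to premise 2 (O(v → w)) and O(v) yields O(w).
The contrapositive of premise 1 (O(c → not w)) is O(w → not c), and O(w) is already established, so O(not c).
Premises 3, 5, 8, 9 do not contribute to this derivation.
So O(not c) follows.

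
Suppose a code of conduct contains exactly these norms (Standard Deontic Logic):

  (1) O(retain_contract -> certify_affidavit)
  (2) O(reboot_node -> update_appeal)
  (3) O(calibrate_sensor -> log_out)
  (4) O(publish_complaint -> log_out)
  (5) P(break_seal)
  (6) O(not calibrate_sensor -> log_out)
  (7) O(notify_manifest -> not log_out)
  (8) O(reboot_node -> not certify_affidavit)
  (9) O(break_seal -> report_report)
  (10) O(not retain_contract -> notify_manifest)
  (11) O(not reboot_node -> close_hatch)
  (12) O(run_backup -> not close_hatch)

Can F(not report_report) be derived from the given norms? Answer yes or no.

Premise 9 is O(break_seal -> report_report), but O(break_seal) is not derivable from the premises (the permission P(break_seal) asserts only not O(not break_seal), not O(break_seal)), so it does not yield O(report_report).
No other premise forces O(report_report). An ideal world satisfying every premise can still have not report_report true, so F(not report_report) is not derivable.

No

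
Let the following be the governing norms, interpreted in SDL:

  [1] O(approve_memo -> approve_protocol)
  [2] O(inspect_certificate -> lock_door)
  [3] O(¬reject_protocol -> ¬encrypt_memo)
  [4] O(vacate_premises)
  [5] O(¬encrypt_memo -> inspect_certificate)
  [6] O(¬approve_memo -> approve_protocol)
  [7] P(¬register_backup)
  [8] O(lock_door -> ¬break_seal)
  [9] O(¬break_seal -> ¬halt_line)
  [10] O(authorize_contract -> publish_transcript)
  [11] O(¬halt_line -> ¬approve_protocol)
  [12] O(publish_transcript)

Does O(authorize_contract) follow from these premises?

Premise 10 is O(authorize_contract -> publish_transcript); even if O(publish_transcript) held, inferring O(authorize_contract) would be affirming the consequent — invalid.
No other premise forces O(authorize_contract). An ideal world satisfying every premise can still have authorize_contract false, so O(authorize_contract) is not derivable.

No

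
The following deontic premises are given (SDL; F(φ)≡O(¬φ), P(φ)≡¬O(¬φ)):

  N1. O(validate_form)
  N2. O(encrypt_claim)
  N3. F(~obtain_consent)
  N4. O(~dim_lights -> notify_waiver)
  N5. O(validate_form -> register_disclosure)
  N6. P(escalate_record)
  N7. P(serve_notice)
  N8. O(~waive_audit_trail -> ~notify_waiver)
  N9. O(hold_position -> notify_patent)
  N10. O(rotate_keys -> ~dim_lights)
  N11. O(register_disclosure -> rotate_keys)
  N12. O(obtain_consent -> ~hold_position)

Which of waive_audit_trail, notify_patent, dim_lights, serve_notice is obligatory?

Premise 1 gives O(validate_form).
Applying K to premise 5 (O(validate_form -> register_disclosure)) and O(validate_form) yields O(register_disclosure).
Applying K to premise 11 (O(register_disclosure -> rotate_keys)) and O(register_disclosure) yields O(rotate_keys).
From O(rotate_keys) and premise 10, O(rotate_keys -> ~dim_lights), we obtain O(~dim_lights).
Premise 4 is O(~dim_lights -> notify_waiver); since O(~dim_lights), deontic closure gives O(notify_waiver).
Premise 8, O(~waive_audit_trail -> ~notify_waiver), contraposes to O(notify_waiver -> waive_audit_trail); with O(notify_waiver) we get O(waive_audit_trail).
So O(waive_audit_trail) holds — waive_audit_trail is obligatory. None of the other listed options is made obligatory by any chain of premises.

waive_audit_trail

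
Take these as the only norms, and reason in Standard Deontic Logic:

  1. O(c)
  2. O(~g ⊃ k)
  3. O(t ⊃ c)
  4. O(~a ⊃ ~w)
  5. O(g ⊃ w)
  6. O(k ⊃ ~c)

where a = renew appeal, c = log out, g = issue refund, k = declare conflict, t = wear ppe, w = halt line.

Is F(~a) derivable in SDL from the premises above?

Yes

Premise 1 states O(c) outright.
Premise 6, O(k ⊃ ~c), contraposes to O(c ⊃ ~k); with O(c) we get O(~k).
Premise 2 is O(~g ⊃ k); contrapositively O(~k ⊃ g). Since O(~k) holds, K gives O(g).
Premise 5 is O(g ⊃ w); since O(g), deontic closure gives O(w).
The contrapositive of premise 4 (O(~a ⊃ ~w)) is O(w ⊃ a), and O(w) is already established, so O(a).
Premise 3 does not contribute to this derivation.
So O(a) holds, i.e. F(~a). The claim follows.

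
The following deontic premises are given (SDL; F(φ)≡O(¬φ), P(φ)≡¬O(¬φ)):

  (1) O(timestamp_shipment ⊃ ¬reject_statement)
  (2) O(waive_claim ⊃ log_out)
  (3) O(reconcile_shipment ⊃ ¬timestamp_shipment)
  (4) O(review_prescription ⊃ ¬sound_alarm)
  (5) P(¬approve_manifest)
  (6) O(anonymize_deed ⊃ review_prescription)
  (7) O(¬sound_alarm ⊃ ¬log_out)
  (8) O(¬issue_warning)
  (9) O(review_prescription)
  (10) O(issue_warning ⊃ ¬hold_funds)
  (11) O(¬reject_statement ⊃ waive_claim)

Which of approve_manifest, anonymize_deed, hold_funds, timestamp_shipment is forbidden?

From premise 9 we have O(review_prescription).
Applying K to premise 4 (O(review_prescription ⊃ ¬sound_alarm)) and O(review_prescription) yields O(¬sound_alarm).
Applying K to premise 7 (O(¬sound_alarm ⊃ ¬log_out)) and O(¬sound_alarm) yields O(¬log_out).
Premise 2 is O(waive_claim ⊃ log_out); contrapositively O(¬log_out ⊃ ¬waive_claim). Since O(¬log_out) holds, K gives O(¬waive_claim).
Premise 11 is O(¬reject_statement ⊃ waive_claim); contrapositively O(¬waive_claim ⊃ reject_statement). Since O(¬waive_claim) holds, K gives O(reject_statement).
Premise 1 is O(timestamp_shipment ⊃ ¬reject_statement); contrapositively O(reject_statement ⊃ ¬timestamp_shipment). Since O(reject_statement) holds, K gives O(¬timestamp_shipment).
So O(¬timestamp_shipment) holds, i.e. timestamp_shipment is forbidden. None of the other listed options is forbidden under the premises.

timestamp_shipment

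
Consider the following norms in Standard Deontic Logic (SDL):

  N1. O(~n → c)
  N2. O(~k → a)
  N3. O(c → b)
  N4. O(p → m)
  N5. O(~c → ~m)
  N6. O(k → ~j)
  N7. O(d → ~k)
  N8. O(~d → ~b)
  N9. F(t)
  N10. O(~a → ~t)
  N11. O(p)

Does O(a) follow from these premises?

Yes

From premise 11 we have O(p).
Premise 4 is O(p → m); since O(p), deontic closure gives O(m).
Premise 5, O(~c → ~m), contraposes to O(m → c); with O(m) we get O(c).
Premise 3 is O(c → b); since O(c), deontic closure gives O(b).
Premise 8, O(~d → ~b), contraposes to O(b → d); with O(b) we get O(d).
Applying K to premise 7 (O(d → ~k)) and O(d) yields O(~k).
Premise 2 is O(~k → a); since O(~k), deontic closure gives O(a).
Premises 1, 6, 9, 10 do not contribute to this derivation.
So O(a) follows.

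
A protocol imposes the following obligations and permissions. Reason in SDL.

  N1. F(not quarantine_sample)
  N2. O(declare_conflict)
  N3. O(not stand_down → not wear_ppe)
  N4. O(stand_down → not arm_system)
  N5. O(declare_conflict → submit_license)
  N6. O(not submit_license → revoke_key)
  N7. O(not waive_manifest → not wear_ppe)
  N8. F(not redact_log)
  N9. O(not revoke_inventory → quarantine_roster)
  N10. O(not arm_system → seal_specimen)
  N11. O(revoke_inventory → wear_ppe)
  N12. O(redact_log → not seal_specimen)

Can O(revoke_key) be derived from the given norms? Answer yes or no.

No

Premise 6 is O(not submit_license → revoke_key), but O(not submit_license) is not derivable from the premises, so it does not yield O(revoke_key).
No other premise forces O(revoke_key). An ideal world satisfying every premise can still have revoke_key false, so O(revoke_key) is not derivable.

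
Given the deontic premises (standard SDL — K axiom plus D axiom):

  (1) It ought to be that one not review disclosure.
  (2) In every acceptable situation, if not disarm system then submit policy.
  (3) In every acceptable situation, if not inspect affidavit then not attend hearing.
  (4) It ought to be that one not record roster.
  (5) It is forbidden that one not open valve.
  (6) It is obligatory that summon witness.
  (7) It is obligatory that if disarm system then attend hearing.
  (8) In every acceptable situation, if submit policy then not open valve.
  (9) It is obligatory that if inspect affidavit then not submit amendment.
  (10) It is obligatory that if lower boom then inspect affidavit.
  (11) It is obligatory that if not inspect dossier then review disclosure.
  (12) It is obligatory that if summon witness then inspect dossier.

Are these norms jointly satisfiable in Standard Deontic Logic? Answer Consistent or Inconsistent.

Consistent

Premise 11 is O(¬inspect_dossier → review_disclosure), but O(¬inspect_dossier) is not derivable from the premises, so it does not yield O(review_disclosure).
So O(review_disclosure) is not derivable, and the apparent clash with O(¬review_disclosure) does not arise.
A world satisfying every obligation exists (e.g. attend_hearing=true, disarm_system=true, inspect_affidavit=true, inspect_dossier=true, lower_boom=false, open_valve=true, record_roster=false, review_disclosure=false, submit_amendment=false, submit_policy=false, summon_witness=true); no atom is both obligatory and forbidden, so the set is consistent.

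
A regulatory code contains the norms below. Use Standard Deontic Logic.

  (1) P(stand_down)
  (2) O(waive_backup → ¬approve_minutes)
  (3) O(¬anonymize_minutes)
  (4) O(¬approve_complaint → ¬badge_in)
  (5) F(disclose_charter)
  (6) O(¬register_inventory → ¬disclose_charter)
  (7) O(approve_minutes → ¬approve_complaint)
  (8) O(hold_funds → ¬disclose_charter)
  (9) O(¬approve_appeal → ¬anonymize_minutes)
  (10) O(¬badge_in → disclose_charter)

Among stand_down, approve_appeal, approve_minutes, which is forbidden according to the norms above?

F(disclose_charter) at premise 5 means O(¬disclose_charter).
Premise 10 is O(¬badge_in → disclose_charter); contrapositively O(¬disclose_charter → badge_in). Since O(¬disclose_charter) holds, K gives O(badge_in).
The contrapositive of premise 4 (O(¬approve_complaint → ¬badge_in)) is O(badge_in → approve_complaint), and O(badge_in) is already established, so O(approve_complaint).
Premise 7 is O(approve_minutes → ¬approve_complaint); contrapositively O(approve_complaint → ¬approve_minutes). Since O(approve_complaint) holds, K gives O(¬approve_minutes).
So O(¬approve_minutes) holds, i.e. approve_minutes is forbidden. None of the other listed options is forbidden under the premises.

approve_minutes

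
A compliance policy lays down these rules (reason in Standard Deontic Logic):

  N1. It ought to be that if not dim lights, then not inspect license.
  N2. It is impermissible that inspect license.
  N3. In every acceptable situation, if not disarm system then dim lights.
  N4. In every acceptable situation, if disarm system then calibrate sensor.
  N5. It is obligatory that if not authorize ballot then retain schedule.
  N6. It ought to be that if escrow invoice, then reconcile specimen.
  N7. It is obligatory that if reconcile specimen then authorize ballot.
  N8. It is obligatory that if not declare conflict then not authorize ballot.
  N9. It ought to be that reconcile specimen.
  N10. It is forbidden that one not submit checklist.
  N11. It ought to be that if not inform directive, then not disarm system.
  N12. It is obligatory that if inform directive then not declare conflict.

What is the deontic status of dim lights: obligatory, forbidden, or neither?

Premise 9 gives O(reconcile_specimen).
Premise 7 is O(reconcile_specimen → authorize_ballot); since O(reconcile_specimen), deontic closure gives O(authorize_ballot).
Premise 8 is O(¬declare_conflict → ¬authorize_ballot); contrapositively O(authorize_ballot → declare_conflict). Since O(authorize_ballot) holds, K gives O(declare_conflict).
Premise 12 is O(inform_directive → ¬declare_conflict); contrapositively O(declare_conflict → ¬inform_directive). Since O(declare_conflict) holds, K gives O(¬inform_directive).
From O(¬inform_directive) and premise 11, O(¬inform_directive → ¬disarm_system), we obtain O(¬disarm_system).
From O(¬disarm_system) and premise 3, O(¬disarm_system → dim_lights), we obtain O(dim_lights).
Premises 1, 2, 4, 5, 6, 10 do not contribute to this derivation.
Hence dim_lights is obligatory.

Obligatory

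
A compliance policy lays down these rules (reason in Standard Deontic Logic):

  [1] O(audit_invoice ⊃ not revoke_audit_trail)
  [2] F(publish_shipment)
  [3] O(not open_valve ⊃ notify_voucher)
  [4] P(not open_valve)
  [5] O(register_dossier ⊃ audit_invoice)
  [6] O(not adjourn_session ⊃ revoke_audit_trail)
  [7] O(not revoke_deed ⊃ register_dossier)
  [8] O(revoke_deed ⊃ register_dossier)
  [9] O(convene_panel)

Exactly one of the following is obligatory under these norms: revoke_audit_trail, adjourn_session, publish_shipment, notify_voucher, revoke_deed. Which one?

adjourn_session

Premises 7 and 8 are O(not revoke_deed ⊃ register_dossier) and O(revoke_deed ⊃ register_dossier); every ideal world satisfies not revoke_deed or revoke_deed, so in either case register_dossier holds — hence O(register_dossier).
From O(register_dossier) and premise 5, O(register_dossier ⊃ audit_invoice), we obtain O(audit_invoice).
Applying K to premise 1 (O(audit_invoice ⊃ not revoke_audit_trail)) and O(audit_invoice) yields O(not revoke_audit_trail).
Premise 6 is O(not adjourn_session ⊃ revoke_audit_trail); contrapositively O(not revoke_audit_trail ⊃ adjourn_session). Since O(not revoke_audit_trail) holds, K gives O(adjourn_session).
So O(adjourn_session) holds — adjourn_session is obligatory. None of the other listed options is made obligatory by any chain of premises.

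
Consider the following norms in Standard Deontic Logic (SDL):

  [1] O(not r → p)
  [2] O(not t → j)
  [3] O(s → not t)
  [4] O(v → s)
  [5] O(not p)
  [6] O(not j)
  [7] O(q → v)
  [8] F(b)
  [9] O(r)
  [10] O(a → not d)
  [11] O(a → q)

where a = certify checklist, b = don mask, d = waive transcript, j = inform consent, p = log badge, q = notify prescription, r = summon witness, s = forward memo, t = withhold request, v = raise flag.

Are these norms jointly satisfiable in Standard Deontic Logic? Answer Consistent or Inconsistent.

Premise 1 is O(not r → p), but O(not r) is not derivable from the premises, so it does not yield O(p).
So O(p) is not derivable, and the apparent clash with O(not p) does not arise.
A world satisfying every obligation exists (e.g. a=false, b=false, d=false, j=false, p=false, q=false, r=true, s=false, t=true, v=false); no atom is both obligatory and forbidden, so the set is consistent.

Consistent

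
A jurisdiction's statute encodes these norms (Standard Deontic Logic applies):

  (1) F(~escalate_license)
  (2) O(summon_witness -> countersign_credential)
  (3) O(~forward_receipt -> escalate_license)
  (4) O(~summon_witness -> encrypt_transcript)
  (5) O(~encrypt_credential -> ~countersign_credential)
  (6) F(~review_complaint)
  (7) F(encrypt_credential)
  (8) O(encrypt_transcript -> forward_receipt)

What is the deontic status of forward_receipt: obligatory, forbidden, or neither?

F(encrypt_credential) at premise 7 means O(~encrypt_credential).
From O(~encrypt_credential) and premise 5, O(~encrypt_credential -> ~countersign_credential), we obtain O(~countersign_credential).
The contrapositive of premise 2 (O(summon_witness -> countersign_credential)) is O(~countersign_credential -> ~summon_witness), and O(~countersign_credential) is already established, so O(~summon_witness).
Premise 4 is O(~summon_witness -> encrypt_transcript); since O(~summon_witness), deontic closure gives O(encrypt_transcript).
From O(encrypt_transcript) and premise 8, O(encrypt_transcript -> forward_receipt), we obtain O(forward_receipt).
Premises 1, 3, 6 do not contribute to this derivation.
Hence forward_receipt is obligatory.

Obligatory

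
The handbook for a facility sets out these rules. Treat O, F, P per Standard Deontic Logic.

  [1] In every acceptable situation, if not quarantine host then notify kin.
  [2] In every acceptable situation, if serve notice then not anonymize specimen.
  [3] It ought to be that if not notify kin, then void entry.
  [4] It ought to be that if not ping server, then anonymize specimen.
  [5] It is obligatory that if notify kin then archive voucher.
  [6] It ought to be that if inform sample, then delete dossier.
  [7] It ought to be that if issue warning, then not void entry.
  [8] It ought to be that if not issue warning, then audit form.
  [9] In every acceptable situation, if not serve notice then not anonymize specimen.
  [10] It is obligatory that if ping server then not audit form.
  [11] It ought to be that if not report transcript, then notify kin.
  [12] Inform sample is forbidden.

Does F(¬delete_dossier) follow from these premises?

No

Premise 6 is O(inform_sample → delete_dossier), but O(inform_sample) is not derivable from the premises, so it does not yield O(delete_dossier).
No other premise forces O(delete_dossier). An ideal world satisfying every premise can still have ¬delete_dossier true, so F(¬delete_dossier) is not derivable.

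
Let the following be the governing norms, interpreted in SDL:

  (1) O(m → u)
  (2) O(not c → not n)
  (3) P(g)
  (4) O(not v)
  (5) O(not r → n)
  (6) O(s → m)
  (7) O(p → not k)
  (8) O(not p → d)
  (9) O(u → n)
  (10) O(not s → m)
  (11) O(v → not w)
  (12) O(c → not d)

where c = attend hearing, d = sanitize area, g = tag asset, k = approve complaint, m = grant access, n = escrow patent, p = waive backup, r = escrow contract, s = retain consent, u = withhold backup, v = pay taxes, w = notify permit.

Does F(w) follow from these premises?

Premise 11 is O(v → not w), but O(v) is not derivable from the premises, so it does not yield O(not w).
No other premise forces O(not w). An ideal world satisfying every premise can still have w true, so F(w) is not derivable.

No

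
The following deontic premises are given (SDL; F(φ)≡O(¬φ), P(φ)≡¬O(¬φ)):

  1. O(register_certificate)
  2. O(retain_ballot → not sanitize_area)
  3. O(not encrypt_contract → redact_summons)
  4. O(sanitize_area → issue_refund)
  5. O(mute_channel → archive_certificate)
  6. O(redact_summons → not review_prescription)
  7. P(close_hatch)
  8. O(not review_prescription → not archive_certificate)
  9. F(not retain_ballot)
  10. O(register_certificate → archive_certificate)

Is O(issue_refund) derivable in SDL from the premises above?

No

Premise 4 is O(sanitize_area → issue_refund), but O(sanitize_area) is not derivable from the premises, so it does not yield O(issue_refund).
No other premise forces O(issue_refund). An ideal world satisfying every premise can still have issue_refund false, so O(issue_refund) is not derivable.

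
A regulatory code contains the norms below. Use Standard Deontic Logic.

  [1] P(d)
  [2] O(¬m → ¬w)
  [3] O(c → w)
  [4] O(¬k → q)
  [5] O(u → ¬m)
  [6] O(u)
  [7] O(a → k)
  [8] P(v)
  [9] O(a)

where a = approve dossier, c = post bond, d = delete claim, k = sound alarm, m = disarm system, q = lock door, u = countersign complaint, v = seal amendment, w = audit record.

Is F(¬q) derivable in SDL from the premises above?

Premise 4 is O(¬k → q), but O(¬k) is not derivable from the premises, so it does not yield O(q).
No other premise forces O(q). An ideal world satisfying every premise can still have ¬q true, so F(¬q) is not derivable.

No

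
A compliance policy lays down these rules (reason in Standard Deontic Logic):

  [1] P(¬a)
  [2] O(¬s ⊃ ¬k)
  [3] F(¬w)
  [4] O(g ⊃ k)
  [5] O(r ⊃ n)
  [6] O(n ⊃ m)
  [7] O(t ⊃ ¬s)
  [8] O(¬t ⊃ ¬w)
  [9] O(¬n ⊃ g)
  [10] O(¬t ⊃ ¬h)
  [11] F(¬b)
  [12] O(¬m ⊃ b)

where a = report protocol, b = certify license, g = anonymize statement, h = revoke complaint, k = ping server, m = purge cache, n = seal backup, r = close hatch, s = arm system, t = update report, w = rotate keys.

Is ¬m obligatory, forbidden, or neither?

F(¬w) at premise 3 means O(w).
Premise 8, O(¬t ⊃ ¬w), contraposes to O(w ⊃ t); with O(w) we get O(t).
With premise 7, O(t ⊃ ¬s), the K-axiom yields O(¬s).
From O(¬s) and premise 2, O(¬s ⊃ ¬k), we obtain O(¬k).
The contrapositive of premise 4 (O(g ⊃ k)) is O(¬k ⊃ ¬g), and O(¬k) is already established, so O(¬g).
The contrapositive of premise 9 (O(¬n ⊃ g)) is O(¬g ⊃ n), and O(¬g) is already established, so O(n).
From O(n) and premise 6, O(n ⊃ m), we obtain O(m).
Premises 1, 5, 10, 11, 12 do not contribute to this derivation.
Thus O(m), which is F(¬m): ¬m is forbidden.

Forbidden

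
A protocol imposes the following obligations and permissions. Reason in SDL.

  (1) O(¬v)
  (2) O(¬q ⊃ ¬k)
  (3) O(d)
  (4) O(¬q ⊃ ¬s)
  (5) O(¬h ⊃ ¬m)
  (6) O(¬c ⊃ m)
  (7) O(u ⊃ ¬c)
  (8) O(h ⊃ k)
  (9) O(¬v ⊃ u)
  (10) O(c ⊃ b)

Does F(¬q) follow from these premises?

Premise 1 states O(¬v) outright.
Applying K to premise 9 (O(¬v ⊃ u)) and O(¬v) yields O(u).
With premise 7, O(u ⊃ ¬c), the K-axiom yields O(¬c).
Applying K to premise 6 (O(¬c ⊃ m)) and O(¬c) yields O(m).
Premise 5 is O(¬h ⊃ ¬m); contrapositively O(m ⊃ h). Since O(m) holds, K gives O(h).
Premise 8 is O(h ⊃ k); since O(h), deontic closure gives O(k).
The contrapositive of premise 2 (O(¬q ⊃ ¬k)) is O(k ⊃ q), and O(k) is already established, so O(q).
Premises 3, 4, 10 do not contribute to this derivation.
So O(q) holds, i.e. F(¬q). The claim follows.

Yes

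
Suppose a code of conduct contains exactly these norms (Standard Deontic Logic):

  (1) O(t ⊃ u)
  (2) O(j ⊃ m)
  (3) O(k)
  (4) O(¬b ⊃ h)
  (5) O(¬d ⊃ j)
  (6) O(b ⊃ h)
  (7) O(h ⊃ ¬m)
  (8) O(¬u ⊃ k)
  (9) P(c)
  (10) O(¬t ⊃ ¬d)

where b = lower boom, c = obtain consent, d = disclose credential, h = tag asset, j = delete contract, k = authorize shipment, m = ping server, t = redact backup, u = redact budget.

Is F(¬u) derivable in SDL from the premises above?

Yes

Premises 6 and 4 are O(b ⊃ h) and O(¬b ⊃ h); every ideal world satisfies b or ¬b, so in either case h holds — hence O(h).
Premise 7 is O(h ⊃ ¬m); since O(h), deontic closure gives O(¬m).
Premise 2, O(j ⊃ m), contraposes to O(¬m ⊃ ¬j); with O(¬m) we get O(¬j).
Premise 5, O(¬d ⊃ j), contraposes to O(¬j ⊃ d); with O(¬j) we get O(d).
Premise 10 is O(¬t ⊃ ¬d); contrapositively O(d ⊃ t). Since O(d) holds, K gives O(t).
Applying K to premise 1 (O(t ⊃ u)) and O(t) yields O(u).
Premises 3, 8, 9 do not contribute to this derivation.
So O(u) holds, i.e. F(¬u). The claim follows.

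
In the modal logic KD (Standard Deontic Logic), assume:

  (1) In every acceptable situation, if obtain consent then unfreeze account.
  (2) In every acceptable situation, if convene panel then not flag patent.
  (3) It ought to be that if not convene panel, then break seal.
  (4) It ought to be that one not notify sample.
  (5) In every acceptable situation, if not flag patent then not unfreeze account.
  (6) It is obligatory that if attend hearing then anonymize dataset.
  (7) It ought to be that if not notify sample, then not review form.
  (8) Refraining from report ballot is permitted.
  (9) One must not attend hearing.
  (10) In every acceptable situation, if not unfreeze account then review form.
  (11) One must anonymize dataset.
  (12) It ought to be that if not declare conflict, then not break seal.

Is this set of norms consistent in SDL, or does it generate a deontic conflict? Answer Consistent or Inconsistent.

Consistent

Premise 6 is O(attend_hearing → anonymize_dataset); even if O(anonymize_dataset) held, inferring O(attend_hearing) would be affirming the consequent — invalid.
So O(attend_hearing) is not derivable, and the apparent clash with O(¬attend_hearing) does not arise.
A world satisfying every obligation exists (e.g. anonymize_dataset=true, attend_hearing=false, break_seal=true, convene_panel=false, declare_conflict=true, flag_patent=true, notify_sample=false, obtain_consent=false, report_ballot=false, review_form=false, unfreeze_account=true); no atom is both obligatory and forbidden, so the set is consistent.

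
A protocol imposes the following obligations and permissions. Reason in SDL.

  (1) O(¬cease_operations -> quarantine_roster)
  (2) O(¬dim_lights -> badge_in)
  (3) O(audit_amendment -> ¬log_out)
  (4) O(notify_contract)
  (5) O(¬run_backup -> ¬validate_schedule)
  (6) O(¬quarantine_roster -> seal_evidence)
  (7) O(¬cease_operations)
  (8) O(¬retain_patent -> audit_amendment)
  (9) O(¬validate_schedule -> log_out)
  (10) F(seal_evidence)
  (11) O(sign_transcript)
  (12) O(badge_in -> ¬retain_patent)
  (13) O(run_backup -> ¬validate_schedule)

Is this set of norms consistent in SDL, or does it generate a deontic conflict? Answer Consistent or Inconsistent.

Consistent

Premise 6 is O(¬quarantine_roster -> seal_evidence), but O(¬quarantine_roster) is not derivable from the premises, so it does not yield O(seal_evidence).
So O(seal_evidence) is not derivable, and the apparent clash with O(¬seal_evidence) does not arise.
A world satisfying every obligation exists (e.g. audit_amendment=false, badge_in=false, cease_operations=false, dim_lights=true, log_out=true, notify_contract=true, quarantine_roster=true, retain_patent=true, run_backup=false, seal_evidence=false, sign_transcript=true, validate_schedule=false); no atom is both obligatory and forbidden, so the set is consistent.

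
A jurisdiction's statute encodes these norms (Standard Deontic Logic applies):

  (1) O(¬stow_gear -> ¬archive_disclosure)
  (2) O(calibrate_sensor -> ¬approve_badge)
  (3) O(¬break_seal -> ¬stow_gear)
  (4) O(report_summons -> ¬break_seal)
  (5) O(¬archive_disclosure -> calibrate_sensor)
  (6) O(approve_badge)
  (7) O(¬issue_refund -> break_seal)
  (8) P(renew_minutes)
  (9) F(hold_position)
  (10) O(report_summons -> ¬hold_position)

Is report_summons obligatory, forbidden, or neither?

Forbidden

From premise 6 we have O(approve_badge).
The contrapositive of premise 2 (O(calibrate_sensor -> ¬approve_badge)) is O(approve_badge -> ¬calibrate_sensor), and O(approve_badge) is already established, so O(¬calibrate_sensor).
Premise 5 is O(¬archive_disclosure -> calibrate_sensor); contrapositively O(¬calibrate_sensor -> archive_disclosure). Since O(¬calibrate_sensor) holds, K gives O(archive_disclosure).
Premise 1, O(¬stow_gear -> ¬archive_disclosure), contraposes to O(archive_disclosure -> stow_gear); with O(archive_disclosure) we get O(stow_gear).
Premise 3 is O(¬break_seal -> ¬stow_gear); contrapositively O(stow_gear -> break_seal). Since O(stow_gear) holds, K gives O(break_seal).
Premise 4 is O(report_summons -> ¬break_seal); contrapositively O(break_seal -> ¬report_summons). Since O(break_seal) holds, K gives O(¬report_summons).
Premises 7, 8, 9, 10 do not contribute to this derivation.
Thus O(¬report_summons), which is F(report_summons): report_summons is forbidden.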